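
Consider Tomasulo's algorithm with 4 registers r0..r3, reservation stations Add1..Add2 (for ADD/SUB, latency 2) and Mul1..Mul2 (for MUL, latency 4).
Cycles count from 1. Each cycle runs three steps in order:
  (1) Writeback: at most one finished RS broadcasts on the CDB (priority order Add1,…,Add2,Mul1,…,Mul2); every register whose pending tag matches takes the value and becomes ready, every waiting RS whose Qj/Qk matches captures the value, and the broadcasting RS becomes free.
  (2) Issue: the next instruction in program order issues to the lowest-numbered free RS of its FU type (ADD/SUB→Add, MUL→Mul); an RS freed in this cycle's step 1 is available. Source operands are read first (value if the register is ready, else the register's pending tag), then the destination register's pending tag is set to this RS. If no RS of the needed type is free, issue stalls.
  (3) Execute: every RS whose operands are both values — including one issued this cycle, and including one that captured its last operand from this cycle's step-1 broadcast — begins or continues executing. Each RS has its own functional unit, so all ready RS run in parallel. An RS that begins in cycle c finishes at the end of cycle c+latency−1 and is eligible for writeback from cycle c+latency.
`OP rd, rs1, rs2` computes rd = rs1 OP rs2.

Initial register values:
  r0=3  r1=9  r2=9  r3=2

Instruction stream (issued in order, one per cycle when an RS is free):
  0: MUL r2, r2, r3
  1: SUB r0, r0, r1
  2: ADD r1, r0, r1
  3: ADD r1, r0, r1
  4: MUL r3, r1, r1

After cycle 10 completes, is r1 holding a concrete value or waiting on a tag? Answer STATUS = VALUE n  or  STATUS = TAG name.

STATUS = VALUE -3

  c1: issue MUL r2<-Mul1  regs: r0:3,r1:9,r2:Mul1,r3:2
  c2: issue SUB r0<-Add1  regs: r0:Add1,r1:9,r2:Mul1,r3:2
  c3: issue ADD r1<-Add2  regs: r0:Add1,r1:Add2,r2:Mul1,r3:2
  c4: CDB Add1=-6; issue ADD r1<-Add1  regs: r0:-6,r1:Add1,r2:Mul1,r3:2
  c5: CDB Mul1=18; issue MUL r3<-Mul1  regs: r0:-6,r1:Add1,r2:18,r3:Mul1
  c6: CDB Add2=3  regs: r0:-6,r1:Add1,r2:18,r3:Mul1
  c7: -  regs: r0:-6,r1:Add1,r2:18,r3:Mul1
  c8: CDB Add1=-3  regs: r0:-6,r1:-3,r2:18,r3:Mul1
  c9: -  regs: r0:-6,r1:-3,r2:18,r3:Mul1
  c10: -  regs: r0:-6,r1:-3,r2:18,r3:Mul1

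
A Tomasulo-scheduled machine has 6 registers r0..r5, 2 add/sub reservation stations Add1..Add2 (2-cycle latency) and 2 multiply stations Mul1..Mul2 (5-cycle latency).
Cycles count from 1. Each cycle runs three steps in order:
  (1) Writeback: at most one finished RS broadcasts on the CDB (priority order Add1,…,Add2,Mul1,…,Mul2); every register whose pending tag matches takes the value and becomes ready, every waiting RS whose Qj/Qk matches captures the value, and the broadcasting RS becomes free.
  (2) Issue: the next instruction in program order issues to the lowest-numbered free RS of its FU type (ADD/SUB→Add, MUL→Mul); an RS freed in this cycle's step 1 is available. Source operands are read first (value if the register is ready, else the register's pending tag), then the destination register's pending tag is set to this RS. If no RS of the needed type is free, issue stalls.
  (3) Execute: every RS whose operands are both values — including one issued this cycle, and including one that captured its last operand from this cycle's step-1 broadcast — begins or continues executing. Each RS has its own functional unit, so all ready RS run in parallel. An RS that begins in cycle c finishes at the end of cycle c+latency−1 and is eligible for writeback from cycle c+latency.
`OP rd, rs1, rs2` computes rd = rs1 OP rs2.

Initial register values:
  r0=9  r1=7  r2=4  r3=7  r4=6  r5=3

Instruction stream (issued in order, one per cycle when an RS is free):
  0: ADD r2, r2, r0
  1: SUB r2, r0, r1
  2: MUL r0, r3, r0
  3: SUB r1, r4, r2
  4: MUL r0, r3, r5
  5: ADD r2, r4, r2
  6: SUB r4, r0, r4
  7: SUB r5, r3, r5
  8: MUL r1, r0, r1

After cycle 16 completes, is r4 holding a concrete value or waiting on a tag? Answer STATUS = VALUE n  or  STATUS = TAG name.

cycle 1: issue ADD r2<-Add1 // r0:9,r1:7,r2:Add1,r3:7,r4:6,r5:3
cycle 2: issue SUB r2<-Add2 // r0:9,r1:7,r2:Add2,r3:7,r4:6,r5:3
cycle 3: CDB Add1=13; issue MUL r0<-Mul1 // r0:Mul1,r1:7,r2:Add2,r3:7,r4:6,r5:3
cycle 4: CDB Add2=2; issue SUB r1<-Add1 // r0:Mul1,r1:Add1,r2:2,r3:7,r4:6,r5:3
cycle 5: issue MUL r0<-Mul2 // r0:Mul2,r1:Add1,r2:2,r3:7,r4:6,r5:3
cycle 6: CDB Add1=4; issue ADD r2<-Add1 // r0:Mul2,r1:4,r2:Add1,r3:7,r4:6,r5:3
cycle 7: issue SUB r4<-Add2 // r0:Mul2,r1:4,r2:Add1,r3:7,r4:Add2,r5:3
cycle 8: CDB Add1=8; issue SUB r5<-Add1 // r0:Mul2,r1:4,r2:8,r3:7,r4:Add2,r5:Add1
cycle 9: CDB Mul1=63; issue MUL r1<-Mul1 // r0:Mul2,r1:Mul1,r2:8,r3:7,r4:Add2,r5:Add1
cycle 10: CDB Add1=4 // r0:Mul2,r1:Mul1,r2:8,r3:7,r4:Add2,r5:4
cycle 11: CDB Mul2=21 // r0:21,r1:Mul1,r2:8,r3:7,r4:Add2,r5:4
cycle 12: - // r0:21,r1:Mul1,r2:8,r3:7,r4:Add2,r5:4
cycle 13: CDB Add2=15 // r0:21,r1:Mul1,r2:8,r3:7,r4:15,r5:4
cycle 14: - // r0:21,r1:Mul1,r2:8,r3:7,r4:15,r5:4
cycle 15: - // r0:21,r1:Mul1,r2:8,r3:7,r4:15,r5:4
cycle 16: CDB Mul1=84 // r0:21,r1:84,r2:8,r3:7,r4:15,r5:4

STATUS = VALUE 15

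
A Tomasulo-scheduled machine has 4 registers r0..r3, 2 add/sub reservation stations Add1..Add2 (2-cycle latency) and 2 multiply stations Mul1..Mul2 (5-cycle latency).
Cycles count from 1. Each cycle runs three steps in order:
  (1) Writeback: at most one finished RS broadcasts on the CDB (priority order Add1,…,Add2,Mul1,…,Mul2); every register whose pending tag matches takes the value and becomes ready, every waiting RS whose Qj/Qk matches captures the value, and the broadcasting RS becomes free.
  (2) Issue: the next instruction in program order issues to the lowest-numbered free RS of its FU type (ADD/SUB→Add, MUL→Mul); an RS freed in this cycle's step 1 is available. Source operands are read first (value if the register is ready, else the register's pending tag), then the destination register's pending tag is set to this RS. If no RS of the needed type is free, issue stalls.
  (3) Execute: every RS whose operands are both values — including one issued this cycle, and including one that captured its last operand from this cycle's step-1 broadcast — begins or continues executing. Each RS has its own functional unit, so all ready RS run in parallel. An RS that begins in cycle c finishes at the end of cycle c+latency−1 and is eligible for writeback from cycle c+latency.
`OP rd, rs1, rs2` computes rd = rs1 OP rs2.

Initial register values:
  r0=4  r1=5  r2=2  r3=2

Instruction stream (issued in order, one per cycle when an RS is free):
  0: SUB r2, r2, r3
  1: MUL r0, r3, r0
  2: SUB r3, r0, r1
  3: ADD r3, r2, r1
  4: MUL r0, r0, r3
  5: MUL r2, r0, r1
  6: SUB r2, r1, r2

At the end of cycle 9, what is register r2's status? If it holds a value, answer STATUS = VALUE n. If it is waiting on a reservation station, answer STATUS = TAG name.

cycle 1: issue SUB r2<-Add1 // r0:4,r1:5,r2:Add1,r3:2
cycle 2: issue MUL r0<-Mul1 // r0:Mul1,r1:5,r2:Add1,r3:2
cycle 3: CDB Add1=0; issue SUB r3<-Add1 // r0:Mul1,r1:5,r2:0,r3:Add1
cycle 4: issue ADD r3<-Add2 // r0:Mul1,r1:5,r2:0,r3:Add2
cycle 5: issue MUL r0<-Mul2 // r0:Mul2,r1:5,r2:0,r3:Add2
cycle 6: CDB Add2=5; stall // r0:Mul2,r1:5,r2:0,r3:5
cycle 7: CDB Mul1=8; issue MUL r2<-Mul1 // r0:Mul2,r1:5,r2:Mul1,r3:5
cycle 8: issue SUB r2<-Add2 // r0:Mul2,r1:5,r2:Add2,r3:5
cycle 9: CDB Add1=3 // r0:Mul2,r1:5,r2:Add2,r3:5

STATUS = TAG Add2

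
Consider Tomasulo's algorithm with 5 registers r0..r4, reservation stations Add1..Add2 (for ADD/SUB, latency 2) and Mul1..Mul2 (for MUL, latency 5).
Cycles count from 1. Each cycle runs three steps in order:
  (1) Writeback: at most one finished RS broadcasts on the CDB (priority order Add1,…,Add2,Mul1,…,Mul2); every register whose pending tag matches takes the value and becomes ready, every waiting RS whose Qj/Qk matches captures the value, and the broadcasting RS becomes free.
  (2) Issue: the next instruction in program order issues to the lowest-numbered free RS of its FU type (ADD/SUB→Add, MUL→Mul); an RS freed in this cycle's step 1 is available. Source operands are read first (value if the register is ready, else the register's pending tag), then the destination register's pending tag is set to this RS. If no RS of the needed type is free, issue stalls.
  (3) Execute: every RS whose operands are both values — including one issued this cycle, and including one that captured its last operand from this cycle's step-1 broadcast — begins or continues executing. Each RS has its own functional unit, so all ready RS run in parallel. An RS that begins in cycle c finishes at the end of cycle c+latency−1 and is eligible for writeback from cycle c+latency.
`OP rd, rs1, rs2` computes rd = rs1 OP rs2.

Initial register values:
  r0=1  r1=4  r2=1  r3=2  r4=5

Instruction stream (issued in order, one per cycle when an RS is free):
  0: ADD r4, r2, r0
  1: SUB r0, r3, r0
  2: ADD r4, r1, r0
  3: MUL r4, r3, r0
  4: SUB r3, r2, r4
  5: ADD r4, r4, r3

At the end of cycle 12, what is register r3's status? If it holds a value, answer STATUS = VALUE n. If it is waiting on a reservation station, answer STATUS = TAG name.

STATUS = VALUE -1

c1: issue ADD r4<-Add1 | r0:1,r1:4,r2:1,r3:2,r4:Add1
c2: issue SUB r0<-Add2 | r0:Add2,r1:4,r2:1,r3:2,r4:Add1
c3: CDB Add1=2; issue ADD r4<-Add1 | r0:Add2,r1:4,r2:1,r3:2,r4:Add1
c4: CDB Add2=1; issue MUL r4<-Mul1 | r0:1,r1:4,r2:1,r3:2,r4:Mul1
c5: issue SUB r3<-Add2 | r0:1,r1:4,r2:1,r3:Add2,r4:Mul1
c6: CDB Add1=5; issue ADD r4<-Add1 | r0:1,r1:4,r2:1,r3:Add2,r4:Add1
c7: - | r0:1,r1:4,r2:1,r3:Add2,r4:Add1
c8: - | r0:1,r1:4,r2:1,r3:Add2,r4:Add1
c9: CDB Mul1=2 | r0:1,r1:4,r2:1,r3:Add2,r4:Add1
c10: - | r0:1,r1:4,r2:1,r3:Add2,r4:Add1
c11: CDB Add2=-1 | r0:1,r1:4,r2:1,r3:-1,r4:Add1
c12: - | r0:1,r1:4,r2:1,r3:-1,r4:Add1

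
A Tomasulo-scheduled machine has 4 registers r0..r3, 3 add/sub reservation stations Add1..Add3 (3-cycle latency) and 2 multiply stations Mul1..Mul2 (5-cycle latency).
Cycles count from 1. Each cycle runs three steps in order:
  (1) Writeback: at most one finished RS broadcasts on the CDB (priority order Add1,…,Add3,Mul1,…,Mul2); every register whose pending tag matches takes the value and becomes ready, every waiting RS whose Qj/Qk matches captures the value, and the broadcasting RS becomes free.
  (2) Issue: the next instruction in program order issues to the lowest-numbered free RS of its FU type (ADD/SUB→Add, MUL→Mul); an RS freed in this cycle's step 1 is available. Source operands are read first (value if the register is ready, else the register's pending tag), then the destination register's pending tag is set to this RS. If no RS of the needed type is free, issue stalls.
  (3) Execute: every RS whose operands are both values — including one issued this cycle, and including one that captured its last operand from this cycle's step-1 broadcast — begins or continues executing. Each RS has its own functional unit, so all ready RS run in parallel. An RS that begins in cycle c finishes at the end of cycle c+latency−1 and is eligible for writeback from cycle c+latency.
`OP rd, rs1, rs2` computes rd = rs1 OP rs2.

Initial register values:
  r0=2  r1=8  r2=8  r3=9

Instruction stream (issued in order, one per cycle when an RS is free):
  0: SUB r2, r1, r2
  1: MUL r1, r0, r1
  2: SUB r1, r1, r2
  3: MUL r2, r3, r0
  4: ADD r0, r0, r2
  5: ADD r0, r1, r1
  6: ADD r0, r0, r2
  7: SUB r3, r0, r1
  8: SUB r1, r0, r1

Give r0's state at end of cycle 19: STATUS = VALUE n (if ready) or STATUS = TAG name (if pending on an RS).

STATUS = VALUE 50

c1: issue SUB r2<-Add1 | r0:2,r1:8,r2:Add1,r3:9
c2: issue MUL r1<-Mul1 | r0:2,r1:Mul1,r2:Add1,r3:9
c3: issue SUB r1<-Add2 | r0:2,r1:Add2,r2:Add1,r3:9
c4: CDB Add1=0; issue MUL r2<-Mul2 | r0:2,r1:Add2,r2:Mul2,r3:9
c5: issue ADD r0<-Add1 | r0:Add1,r1:Add2,r2:Mul2,r3:9
c6: issue ADD r0<-Add3 | r0:Add3,r1:Add2,r2:Mul2,r3:9
c7: CDB Mul1=16; stall | r0:Add3,r1:Add2,r2:Mul2,r3:9
c8: stall | r0:Add3,r1:Add2,r2:Mul2,r3:9
c9: CDB Mul2=18; stall | r0:Add3,r1:Add2,r2:18,r3:9
c10: CDB Add2=16; issue ADD r0<-Add2 | r0:Add2,r1:16,r2:18,r3:9
c11: stall | r0:Add2,r1:16,r2:18,r3:9
c12: CDB Add1=20; issue SUB r3<-Add1 | r0:Add2,r1:16,r2:18,r3:Add1
c13: CDB Add3=32; issue SUB r1<-Add3 | r0:Add2,r1:Add3,r2:18,r3:Add1
c14: - | r0:Add2,r1:Add3,r2:18,r3:Add1
c15: - | r0:Add2,r1:Add3,r2:18,r3:Add1
c16: CDB Add2=50 | r0:50,r1:Add3,r2:18,r3:Add1
c17: - | r0:50,r1:Add3,r2:18,r3:Add1
c18: - | r0:50,r1:Add3,r2:18,r3:Add1
c19: CDB Add1=34 | r0:50,r1:Add3,r2:18,r3:34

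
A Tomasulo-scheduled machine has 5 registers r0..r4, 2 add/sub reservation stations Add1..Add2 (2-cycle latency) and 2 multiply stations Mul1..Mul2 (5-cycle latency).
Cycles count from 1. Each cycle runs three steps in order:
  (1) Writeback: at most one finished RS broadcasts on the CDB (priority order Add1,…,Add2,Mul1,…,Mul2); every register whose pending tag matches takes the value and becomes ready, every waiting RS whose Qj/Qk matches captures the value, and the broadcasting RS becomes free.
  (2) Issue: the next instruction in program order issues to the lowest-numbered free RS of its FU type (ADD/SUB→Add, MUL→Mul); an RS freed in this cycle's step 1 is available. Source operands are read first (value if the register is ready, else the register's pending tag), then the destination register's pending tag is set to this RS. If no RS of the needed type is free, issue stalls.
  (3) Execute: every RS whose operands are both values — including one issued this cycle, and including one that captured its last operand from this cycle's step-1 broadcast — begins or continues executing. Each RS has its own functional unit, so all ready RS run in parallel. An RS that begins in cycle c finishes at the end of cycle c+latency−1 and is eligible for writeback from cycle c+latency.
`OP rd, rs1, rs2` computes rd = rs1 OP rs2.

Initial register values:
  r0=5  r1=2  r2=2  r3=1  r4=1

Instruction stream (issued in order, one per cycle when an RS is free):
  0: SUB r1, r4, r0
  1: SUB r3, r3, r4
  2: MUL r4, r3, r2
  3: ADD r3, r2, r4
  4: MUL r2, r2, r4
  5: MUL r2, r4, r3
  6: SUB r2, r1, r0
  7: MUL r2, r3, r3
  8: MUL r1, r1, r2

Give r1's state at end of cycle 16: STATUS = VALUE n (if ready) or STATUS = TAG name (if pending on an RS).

STATUS = TAG Mul1

cycle 1: issue SUB r1<-Add1 // r0:5,r1:Add1,r2:2,r3:1,r4:1
cycle 2: issue SUB r3<-Add2 // r0:5,r1:Add1,r2:2,r3:Add2,r4:1
cycle 3: CDB Add1=-4; issue MUL r4<-Mul1 // r0:5,r1:-4,r2:2,r3:Add2,r4:Mul1
cycle 4: CDB Add2=0; issue ADD r3<-Add1 // r0:5,r1:-4,r2:2,r3:Add1,r4:Mul1
cycle 5: issue MUL r2<-Mul2 // r0:5,r1:-4,r2:Mul2,r3:Add1,r4:Mul1
cycle 6: stall // r0:5,r1:-4,r2:Mul2,r3:Add1,r4:Mul1
cycle 7: stall // r0:5,r1:-4,r2:Mul2,r3:Add1,r4:Mul1
cycle 8: stall // r0:5,r1:-4,r2:Mul2,r3:Add1,r4:Mul1
cycle 9: CDB Mul1=0; issue MUL r2<-Mul1 // r0:5,r1:-4,r2:Mul1,r3:Add1,r4:0
cycle 10: issue SUB r2<-Add2 // r0:5,r1:-4,r2:Add2,r3:Add1,r4:0
cycle 11: CDB Add1=2; stall // r0:5,r1:-4,r2:Add2,r3:2,r4:0
cycle 12: CDB Add2=-9; stall // r0:5,r1:-4,r2:-9,r3:2,r4:0
cycle 13: stall // r0:5,r1:-4,r2:-9,r3:2,r4:0
cycle 14: CDB Mul2=0; issue MUL r2<-Mul2 // r0:5,r1:-4,r2:Mul2,r3:2,r4:0
cycle 15: stall // r0:5,r1:-4,r2:Mul2,r3:2,r4:0
cycle 16: CDB Mul1=0; issue MUL r1<-Mul1 // r0:5,r1:Mul1,r2:Mul2,r3:2,r4:0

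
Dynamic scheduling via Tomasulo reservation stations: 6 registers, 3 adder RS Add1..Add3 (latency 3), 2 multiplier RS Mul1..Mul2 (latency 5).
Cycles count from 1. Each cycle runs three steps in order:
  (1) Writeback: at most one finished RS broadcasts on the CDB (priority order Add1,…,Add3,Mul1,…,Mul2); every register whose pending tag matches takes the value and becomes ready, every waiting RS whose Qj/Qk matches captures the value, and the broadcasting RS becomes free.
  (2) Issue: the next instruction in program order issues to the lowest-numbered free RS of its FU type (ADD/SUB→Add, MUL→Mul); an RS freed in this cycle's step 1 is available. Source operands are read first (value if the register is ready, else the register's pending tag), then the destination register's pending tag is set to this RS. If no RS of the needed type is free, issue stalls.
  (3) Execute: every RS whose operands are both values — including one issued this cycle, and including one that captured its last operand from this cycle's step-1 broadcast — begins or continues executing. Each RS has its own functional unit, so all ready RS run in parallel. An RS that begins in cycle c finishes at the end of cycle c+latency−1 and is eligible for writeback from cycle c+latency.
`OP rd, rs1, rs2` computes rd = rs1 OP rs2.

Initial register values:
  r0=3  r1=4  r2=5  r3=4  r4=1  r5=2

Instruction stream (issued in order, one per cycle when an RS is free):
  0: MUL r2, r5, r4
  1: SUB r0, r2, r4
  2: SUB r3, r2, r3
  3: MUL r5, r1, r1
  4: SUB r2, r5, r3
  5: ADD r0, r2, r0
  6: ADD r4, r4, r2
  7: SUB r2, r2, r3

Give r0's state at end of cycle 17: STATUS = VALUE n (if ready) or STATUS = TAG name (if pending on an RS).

STATUS = VALUE 19

  c1: issue MUL r2<-Mul1  regs: r0:3,r1:4,r2:Mul1,r3:4,r4:1,r5:2
  c2: issue SUB r0<-Add1  regs: r0:Add1,r1:4,r2:Mul1,r3:4,r4:1,r5:2
  c3: issue SUB r3<-Add2  regs: r0:Add1,r1:4,r2:Mul1,r3:Add2,r4:1,r5:2
  c4: issue MUL r5<-Mul2  regs: r0:Add1,r1:4,r2:Mul1,r3:Add2,r4:1,r5:Mul2
  c5: issue SUB r2<-Add3  regs: r0:Add1,r1:4,r2:Add3,r3:Add2,r4:1,r5:Mul2
  c6: CDB Mul1=2; stall  regs: r0:Add1,r1:4,r2:Add3,r3:Add2,r4:1,r5:Mul2
  c7: stall  regs: r0:Add1,r1:4,r2:Add3,r3:Add2,r4:1,r5:Mul2
  c8: stall  regs: r0:Add1,r1:4,r2:Add3,r3:Add2,r4:1,r5:Mul2
  c9: CDB Add1=1; issue ADD r0<-Add1  regs: r0:Add1,r1:4,r2:Add3,r3:Add2,r4:1,r5:Mul2
  c10: CDB Add2=-2; issue ADD r4<-Add2  regs: r0:Add1,r1:4,r2:Add3,r3:-2,r4:Add2,r5:Mul2
  c11: CDB Mul2=16; stall  regs: r0:Add1,r1:4,r2:Add3,r3:-2,r4:Add2,r5:16
  c12: stall  regs: r0:Add1,r1:4,r2:Add3,r3:-2,r4:Add2,r5:16
  c13: stall  regs: r0:Add1,r1:4,r2:Add3,r3:-2,r4:Add2,r5:16
  c14: CDB Add3=18; issue SUB r2<-Add3  regs: r0:Add1,r1:4,r2:Add3,r3:-2,r4:Add2,r5:16
  c15: -  regs: r0:Add1,r1:4,r2:Add3,r3:-2,r4:Add2,r5:16
  c16: -  regs: r0:Add1,r1:4,r2:Add3,r3:-2,r4:Add2,r5:16
  c17: CDB Add1=19  regs: r0:19,r1:4,r2:Add3,r3:-2,r4:Add2,r5:16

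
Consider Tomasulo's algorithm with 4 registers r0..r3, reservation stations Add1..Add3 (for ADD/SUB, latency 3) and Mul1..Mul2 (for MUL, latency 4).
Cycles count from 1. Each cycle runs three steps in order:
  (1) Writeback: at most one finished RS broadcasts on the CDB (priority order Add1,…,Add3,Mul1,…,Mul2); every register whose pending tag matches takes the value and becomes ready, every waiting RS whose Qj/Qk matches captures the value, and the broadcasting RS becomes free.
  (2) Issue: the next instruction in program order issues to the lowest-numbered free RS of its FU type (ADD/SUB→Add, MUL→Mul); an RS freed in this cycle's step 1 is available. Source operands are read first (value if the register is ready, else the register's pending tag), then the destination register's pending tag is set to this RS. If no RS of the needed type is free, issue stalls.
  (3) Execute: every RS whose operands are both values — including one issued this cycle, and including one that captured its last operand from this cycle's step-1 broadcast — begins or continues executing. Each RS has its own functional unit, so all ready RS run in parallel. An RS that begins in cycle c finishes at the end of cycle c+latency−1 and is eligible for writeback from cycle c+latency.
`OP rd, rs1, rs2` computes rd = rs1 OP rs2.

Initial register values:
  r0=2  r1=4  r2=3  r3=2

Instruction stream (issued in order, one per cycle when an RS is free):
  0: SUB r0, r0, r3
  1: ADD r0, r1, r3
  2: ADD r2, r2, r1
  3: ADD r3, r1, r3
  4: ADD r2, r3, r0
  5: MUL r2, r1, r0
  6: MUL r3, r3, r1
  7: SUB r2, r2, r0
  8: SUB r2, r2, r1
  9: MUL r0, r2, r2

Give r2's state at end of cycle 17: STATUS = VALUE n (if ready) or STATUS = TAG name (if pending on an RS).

c1: issue SUB r0<-Add1 | r0:Add1,r1:4,r2:3,r3:2
c2: issue ADD r0<-Add2 | r0:Add2,r1:4,r2:3,r3:2
c3: issue ADD r2<-Add3 | r0:Add2,r1:4,r2:Add3,r3:2
c4: CDB Add1=0; issue ADD r3<-Add1 | r0:Add2,r1:4,r2:Add3,r3:Add1
c5: CDB Add2=6; issue ADD r2<-Add2 | r0:6,r1:4,r2:Add2,r3:Add1
c6: CDB Add3=7; issue MUL r2<-Mul1 | r0:6,r1:4,r2:Mul1,r3:Add1
c7: CDB Add1=6; issue MUL r3<-Mul2 | r0:6,r1:4,r2:Mul1,r3:Mul2
c8: issue SUB r2<-Add1 | r0:6,r1:4,r2:Add1,r3:Mul2
c9: issue SUB r2<-Add3 | r0:6,r1:4,r2:Add3,r3:Mul2
c10: CDB Add2=12; stall | r0:6,r1:4,r2:Add3,r3:Mul2
c11: CDB Mul1=24; issue MUL r0<-Mul1 | r0:Mul1,r1:4,r2:Add3,r3:Mul2
c12: CDB Mul2=24 | r0:Mul1,r1:4,r2:Add3,r3:24
c13: - | r0:Mul1,r1:4,r2:Add3,r3:24
c14: CDB Add1=18 | r0:Mul1,r1:4,r2:Add3,r3:24
c15: - | r0:Mul1,r1:4,r2:Add3,r3:24
c16: - | r0:Mul1,r1:4,r2:Add3,r3:24
c17: CDB Add3=14 | r0:Mul1,r1:4,r2:14,r3:24

STATUS = VALUE 14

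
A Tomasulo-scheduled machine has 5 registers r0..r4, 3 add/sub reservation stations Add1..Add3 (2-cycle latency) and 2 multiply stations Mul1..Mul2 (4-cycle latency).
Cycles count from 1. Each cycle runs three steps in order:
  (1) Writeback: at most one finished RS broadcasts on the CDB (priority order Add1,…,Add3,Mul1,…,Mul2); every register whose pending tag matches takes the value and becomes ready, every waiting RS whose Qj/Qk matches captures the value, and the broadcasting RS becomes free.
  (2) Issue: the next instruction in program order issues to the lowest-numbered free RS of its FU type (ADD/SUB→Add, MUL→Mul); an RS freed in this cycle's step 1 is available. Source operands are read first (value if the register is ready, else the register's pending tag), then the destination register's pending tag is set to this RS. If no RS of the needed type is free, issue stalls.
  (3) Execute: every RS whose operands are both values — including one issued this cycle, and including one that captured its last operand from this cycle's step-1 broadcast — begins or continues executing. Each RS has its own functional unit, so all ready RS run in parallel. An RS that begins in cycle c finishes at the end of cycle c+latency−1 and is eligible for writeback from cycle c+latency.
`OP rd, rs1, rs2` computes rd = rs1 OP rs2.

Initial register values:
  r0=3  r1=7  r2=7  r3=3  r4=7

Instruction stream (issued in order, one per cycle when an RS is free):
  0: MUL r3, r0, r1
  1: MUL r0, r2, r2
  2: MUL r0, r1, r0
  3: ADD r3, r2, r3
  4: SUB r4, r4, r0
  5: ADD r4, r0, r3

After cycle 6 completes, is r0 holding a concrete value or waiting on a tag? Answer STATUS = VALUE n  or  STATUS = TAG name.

c1: issue MUL r3<-Mul1 | r0:3,r1:7,r2:7,r3:Mul1,r4:7
c2: issue MUL r0<-Mul2 | r0:Mul2,r1:7,r2:7,r3:Mul1,r4:7
c3: stall | r0:Mul2,r1:7,r2:7,r3:Mul1,r4:7
c4: stall | r0:Mul2,r1:7,r2:7,r3:Mul1,r4:7
c5: CDB Mul1=21; issue MUL r0<-Mul1 | r0:Mul1,r1:7,r2:7,r3:21,r4:7
c6: CDB Mul2=49; issue ADD r3<-Add1 | r0:Mul1,r1:7,r2:7,r3:Add1,r4:7

STATUS = TAG Mul1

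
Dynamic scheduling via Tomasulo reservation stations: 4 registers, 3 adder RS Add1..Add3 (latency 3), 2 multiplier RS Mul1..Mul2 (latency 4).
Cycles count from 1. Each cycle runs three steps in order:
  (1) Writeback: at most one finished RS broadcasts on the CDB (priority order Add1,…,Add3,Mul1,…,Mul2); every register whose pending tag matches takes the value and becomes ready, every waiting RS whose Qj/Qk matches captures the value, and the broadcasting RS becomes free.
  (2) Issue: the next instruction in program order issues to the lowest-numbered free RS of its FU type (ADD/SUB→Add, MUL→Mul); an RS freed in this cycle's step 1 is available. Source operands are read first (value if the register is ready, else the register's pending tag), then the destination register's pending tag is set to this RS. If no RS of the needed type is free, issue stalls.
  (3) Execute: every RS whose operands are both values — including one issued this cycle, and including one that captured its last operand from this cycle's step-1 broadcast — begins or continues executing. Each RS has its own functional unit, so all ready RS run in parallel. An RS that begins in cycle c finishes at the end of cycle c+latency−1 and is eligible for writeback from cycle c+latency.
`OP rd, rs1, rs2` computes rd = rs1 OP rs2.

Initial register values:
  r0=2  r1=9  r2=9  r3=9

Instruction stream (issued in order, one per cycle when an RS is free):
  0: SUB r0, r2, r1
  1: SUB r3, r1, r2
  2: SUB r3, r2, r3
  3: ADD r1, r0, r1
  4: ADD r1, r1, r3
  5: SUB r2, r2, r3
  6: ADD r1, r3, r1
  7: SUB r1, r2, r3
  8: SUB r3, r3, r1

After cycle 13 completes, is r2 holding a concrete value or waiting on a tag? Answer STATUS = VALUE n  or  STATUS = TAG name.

STATUS = VALUE 0

cycle 1: issue SUB r0<-Add1 // r0:Add1,r1:9,r2:9,r3:9
cycle 2: issue SUB r3<-Add2 // r0:Add1,r1:9,r2:9,r3:Add2
cycle 3: issue SUB r3<-Add3 // r0:Add1,r1:9,r2:9,r3:Add3
cycle 4: CDB Add1=0; issue ADD r1<-Add1 // r0:0,r1:Add1,r2:9,r3:Add3
cycle 5: CDB Add2=0; issue ADD r1<-Add2 // r0:0,r1:Add2,r2:9,r3:Add3
cycle 6: stall // r0:0,r1:Add2,r2:9,r3:Add3
cycle 7: CDB Add1=9; issue SUB r2<-Add1 // r0:0,r1:Add2,r2:Add1,r3:Add3
cycle 8: CDB Add3=9; issue ADD r1<-Add3 // r0:0,r1:Add3,r2:Add1,r3:9
cycle 9: stall // r0:0,r1:Add3,r2:Add1,r3:9
cycle 10: stall // r0:0,r1:Add3,r2:Add1,r3:9
cycle 11: CDB Add1=0; issue SUB r1<-Add1 // r0:0,r1:Add1,r2:0,r3:9
cycle 12: CDB Add2=18; issue SUB r3<-Add2 // r0:0,r1:Add1,r2:0,r3:Add2
cycle 13: - // r0:0,r1:Add1,r2:0,r3:Add2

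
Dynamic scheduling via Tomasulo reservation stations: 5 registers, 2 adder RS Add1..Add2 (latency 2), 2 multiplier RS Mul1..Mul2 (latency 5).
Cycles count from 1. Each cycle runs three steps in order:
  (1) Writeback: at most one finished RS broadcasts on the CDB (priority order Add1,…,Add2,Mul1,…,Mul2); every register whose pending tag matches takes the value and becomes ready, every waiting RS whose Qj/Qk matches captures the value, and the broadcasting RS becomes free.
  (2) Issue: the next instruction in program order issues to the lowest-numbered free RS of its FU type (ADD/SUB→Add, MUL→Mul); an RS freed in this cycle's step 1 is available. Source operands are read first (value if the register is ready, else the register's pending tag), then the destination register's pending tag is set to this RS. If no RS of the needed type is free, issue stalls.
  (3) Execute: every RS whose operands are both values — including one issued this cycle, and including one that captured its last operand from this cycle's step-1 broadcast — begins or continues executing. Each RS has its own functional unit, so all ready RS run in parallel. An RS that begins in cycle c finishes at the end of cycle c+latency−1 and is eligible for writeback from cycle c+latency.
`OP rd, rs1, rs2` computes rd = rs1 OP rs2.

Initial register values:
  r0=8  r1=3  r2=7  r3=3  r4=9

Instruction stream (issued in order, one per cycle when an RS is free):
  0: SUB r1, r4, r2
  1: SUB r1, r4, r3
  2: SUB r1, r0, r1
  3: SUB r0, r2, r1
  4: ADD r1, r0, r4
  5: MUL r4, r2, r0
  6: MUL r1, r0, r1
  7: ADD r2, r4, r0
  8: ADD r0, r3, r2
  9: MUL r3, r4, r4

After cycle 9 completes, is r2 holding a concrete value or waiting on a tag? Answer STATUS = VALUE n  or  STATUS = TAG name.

STATUS = TAG Add2

c1: issue SUB r1<-Add1 | r0:8,r1:Add1,r2:7,r3:3,r4:9
c2: issue SUB r1<-Add2 | r0:8,r1:Add2,r2:7,r3:3,r4:9
c3: CDB Add1=2; issue SUB r1<-Add1 | r0:8,r1:Add1,r2:7,r3:3,r4:9
c4: CDB Add2=6; issue SUB r0<-Add2 | r0:Add2,r1:Add1,r2:7,r3:3,r4:9
c5: stall | r0:Add2,r1:Add1,r2:7,r3:3,r4:9
c6: CDB Add1=2; issue ADD r1<-Add1 | r0:Add2,r1:Add1,r2:7,r3:3,r4:9
c7: issue MUL r4<-Mul1 | r0:Add2,r1:Add1,r2:7,r3:3,r4:Mul1
c8: CDB Add2=5; issue MUL r1<-Mul2 | r0:5,r1:Mul2,r2:7,r3:3,r4:Mul1
c9: issue ADD r2<-Add2 | r0:5,r1:Mul2,r2:Add2,r3:3,r4:Mul1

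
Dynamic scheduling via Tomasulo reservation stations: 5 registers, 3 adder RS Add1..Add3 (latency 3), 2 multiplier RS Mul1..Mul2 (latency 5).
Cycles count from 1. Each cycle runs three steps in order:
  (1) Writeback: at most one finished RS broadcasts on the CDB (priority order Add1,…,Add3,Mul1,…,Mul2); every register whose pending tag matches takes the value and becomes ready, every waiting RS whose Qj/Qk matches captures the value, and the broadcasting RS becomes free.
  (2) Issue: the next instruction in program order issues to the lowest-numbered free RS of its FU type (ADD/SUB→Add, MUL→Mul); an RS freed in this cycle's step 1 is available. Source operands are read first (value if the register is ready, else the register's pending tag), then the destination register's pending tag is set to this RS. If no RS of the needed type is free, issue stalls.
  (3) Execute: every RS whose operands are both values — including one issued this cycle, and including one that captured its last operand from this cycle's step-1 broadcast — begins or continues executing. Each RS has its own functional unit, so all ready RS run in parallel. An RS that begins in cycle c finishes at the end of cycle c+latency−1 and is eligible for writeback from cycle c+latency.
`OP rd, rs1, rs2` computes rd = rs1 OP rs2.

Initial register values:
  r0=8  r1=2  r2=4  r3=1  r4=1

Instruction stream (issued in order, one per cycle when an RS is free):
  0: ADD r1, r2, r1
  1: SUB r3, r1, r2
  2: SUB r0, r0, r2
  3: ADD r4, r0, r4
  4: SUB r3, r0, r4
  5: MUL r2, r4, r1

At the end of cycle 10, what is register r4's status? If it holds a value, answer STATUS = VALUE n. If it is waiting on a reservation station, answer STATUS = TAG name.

STATUS = VALUE 5

  c1: issue ADD r1<-Add1  regs: r0:8,r1:Add1,r2:4,r3:1,r4:1
  c2: issue SUB r3<-Add2  regs: r0:8,r1:Add1,r2:4,r3:Add2,r4:1
  c3: issue SUB r0<-Add3  regs: r0:Add3,r1:Add1,r2:4,r3:Add2,r4:1
  c4: CDB Add1=6; issue ADD r4<-Add1  regs: r0:Add3,r1:6,r2:4,r3:Add2,r4:Add1
  c5: stall  regs: r0:Add3,r1:6,r2:4,r3:Add2,r4:Add1
  c6: CDB Add3=4; issue SUB r3<-Add3  regs: r0:4,r1:6,r2:4,r3:Add3,r4:Add1
  c7: CDB Add2=2; issue MUL r2<-Mul1  regs: r0:4,r1:6,r2:Mul1,r3:Add3,r4:Add1
  c8: -  regs: r0:4,r1:6,r2:Mul1,r3:Add3,r4:Add1
  c9: CDB Add1=5  regs: r0:4,r1:6,r2:Mul1,r3:Add3,r4:5
  c10: -  regs: r0:4,r1:6,r2:Mul1,r3:Add3,r4:5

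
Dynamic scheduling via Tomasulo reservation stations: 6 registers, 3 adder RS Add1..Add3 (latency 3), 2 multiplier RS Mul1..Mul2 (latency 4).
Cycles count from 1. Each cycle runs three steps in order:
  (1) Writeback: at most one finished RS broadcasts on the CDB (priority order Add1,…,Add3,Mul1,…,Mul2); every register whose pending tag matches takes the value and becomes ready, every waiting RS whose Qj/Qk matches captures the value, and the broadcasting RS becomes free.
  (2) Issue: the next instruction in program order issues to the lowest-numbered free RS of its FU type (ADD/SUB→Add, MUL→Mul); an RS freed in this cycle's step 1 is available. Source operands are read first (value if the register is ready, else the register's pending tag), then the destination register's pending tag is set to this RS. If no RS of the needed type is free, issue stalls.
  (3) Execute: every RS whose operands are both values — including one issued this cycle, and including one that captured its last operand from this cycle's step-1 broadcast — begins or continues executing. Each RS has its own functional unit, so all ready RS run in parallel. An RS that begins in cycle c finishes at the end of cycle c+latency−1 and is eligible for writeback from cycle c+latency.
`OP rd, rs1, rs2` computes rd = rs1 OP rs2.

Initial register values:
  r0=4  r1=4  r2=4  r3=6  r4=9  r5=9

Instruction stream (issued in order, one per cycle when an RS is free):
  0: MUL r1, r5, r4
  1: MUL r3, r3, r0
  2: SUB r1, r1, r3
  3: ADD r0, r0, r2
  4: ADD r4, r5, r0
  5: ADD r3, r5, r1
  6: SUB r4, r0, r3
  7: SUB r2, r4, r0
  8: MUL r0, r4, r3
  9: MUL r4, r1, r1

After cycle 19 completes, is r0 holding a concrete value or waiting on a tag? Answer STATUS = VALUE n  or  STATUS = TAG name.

STATUS = VALUE -3828

c1: issue MUL r1<-Mul1 | r0:4,r1:Mul1,r2:4,r3:6,r4:9,r5:9
c2: issue MUL r3<-Mul2 | r0:4,r1:Mul1,r2:4,r3:Mul2,r4:9,r5:9
c3: issue SUB r1<-Add1 | r0:4,r1:Add1,r2:4,r3:Mul2,r4:9,r5:9
c4: issue ADD r0<-Add2 | r0:Add2,r1:Add1,r2:4,r3:Mul2,r4:9,r5:9
c5: CDB Mul1=81; issue ADD r4<-Add3 | r0:Add2,r1:Add1,r2:4,r3:Mul2,r4:Add3,r5:9
c6: CDB Mul2=24; stall | r0:Add2,r1:Add1,r2:4,r3:24,r4:Add3,r5:9
c7: CDB Add2=8; issue ADD r3<-Add2 | r0:8,r1:Add1,r2:4,r3:Add2,r4:Add3,r5:9
c8: stall | r0:8,r1:Add1,r2:4,r3:Add2,r4:Add3,r5:9
c9: CDB Add1=57; issue SUB r4<-Add1 | r0:8,r1:57,r2:4,r3:Add2,r4:Add1,r5:9
c10: CDB Add3=17; issue SUB r2<-Add3 | r0:8,r1:57,r2:Add3,r3:Add2,r4:Add1,r5:9
c11: issue MUL r0<-Mul1 | r0:Mul1,r1:57,r2:Add3,r3:Add2,r4:Add1,r5:9
c12: CDB Add2=66; issue MUL r4<-Mul2 | r0:Mul1,r1:57,r2:Add3,r3:66,r4:Mul2,r5:9
c13: - | r0:Mul1,r1:57,r2:Add3,r3:66,r4:Mul2,r5:9
c14: - | r0:Mul1,r1:57,r2:Add3,r3:66,r4:Mul2,r5:9
c15: CDB Add1=-58 | r0:Mul1,r1:57,r2:Add3,r3:66,r4:Mul2,r5:9
c16: CDB Mul2=3249 | r0:Mul1,r1:57,r2:Add3,r3:66,r4:3249,r5:9
c17: - | r0:Mul1,r1:57,r2:Add3,r3:66,r4:3249,r5:9
c18: CDB Add3=-66 | r0:Mul1,r1:57,r2:-66,r3:66,r4:3249,r5:9
c19: CDB Mul1=-3828 | r0:-3828,r1:57,r2:-66,r3:66,r4:3249,r5:9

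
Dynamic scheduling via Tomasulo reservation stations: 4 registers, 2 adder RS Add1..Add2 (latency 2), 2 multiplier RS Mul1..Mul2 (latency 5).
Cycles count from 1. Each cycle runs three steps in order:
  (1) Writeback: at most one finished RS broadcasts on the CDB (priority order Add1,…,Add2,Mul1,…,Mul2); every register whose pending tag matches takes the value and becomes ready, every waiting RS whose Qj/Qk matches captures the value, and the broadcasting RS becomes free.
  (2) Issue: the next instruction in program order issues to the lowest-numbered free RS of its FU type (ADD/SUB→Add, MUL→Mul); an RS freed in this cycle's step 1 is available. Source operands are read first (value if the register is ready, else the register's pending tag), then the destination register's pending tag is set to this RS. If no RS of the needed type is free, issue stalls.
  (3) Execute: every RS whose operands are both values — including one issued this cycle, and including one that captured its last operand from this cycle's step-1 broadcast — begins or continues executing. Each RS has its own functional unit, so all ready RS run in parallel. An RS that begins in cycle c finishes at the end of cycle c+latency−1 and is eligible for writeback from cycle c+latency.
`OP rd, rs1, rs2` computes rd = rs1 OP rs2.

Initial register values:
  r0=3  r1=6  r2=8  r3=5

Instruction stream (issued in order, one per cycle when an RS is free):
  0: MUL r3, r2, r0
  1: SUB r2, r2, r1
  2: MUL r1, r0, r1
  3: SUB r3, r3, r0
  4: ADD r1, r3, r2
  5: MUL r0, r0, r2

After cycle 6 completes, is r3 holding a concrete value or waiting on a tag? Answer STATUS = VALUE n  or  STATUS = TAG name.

c1: issue MUL r3<-Mul1 | r0:3,r1:6,r2:8,r3:Mul1
c2: issue SUB r2<-Add1 | r0:3,r1:6,r2:Add1,r3:Mul1
c3: issue MUL r1<-Mul2 | r0:3,r1:Mul2,r2:Add1,r3:Mul1
c4: CDB Add1=2; issue SUB r3<-Add1 | r0:3,r1:Mul2,r2:2,r3:Add1
c5: issue ADD r1<-Add2 | r0:3,r1:Add2,r2:2,r3:Add1
c6: CDB Mul1=24; issue MUL r0<-Mul1 | r0:Mul1,r1:Add2,r2:2,r3:Add1

STATUS = TAG Add1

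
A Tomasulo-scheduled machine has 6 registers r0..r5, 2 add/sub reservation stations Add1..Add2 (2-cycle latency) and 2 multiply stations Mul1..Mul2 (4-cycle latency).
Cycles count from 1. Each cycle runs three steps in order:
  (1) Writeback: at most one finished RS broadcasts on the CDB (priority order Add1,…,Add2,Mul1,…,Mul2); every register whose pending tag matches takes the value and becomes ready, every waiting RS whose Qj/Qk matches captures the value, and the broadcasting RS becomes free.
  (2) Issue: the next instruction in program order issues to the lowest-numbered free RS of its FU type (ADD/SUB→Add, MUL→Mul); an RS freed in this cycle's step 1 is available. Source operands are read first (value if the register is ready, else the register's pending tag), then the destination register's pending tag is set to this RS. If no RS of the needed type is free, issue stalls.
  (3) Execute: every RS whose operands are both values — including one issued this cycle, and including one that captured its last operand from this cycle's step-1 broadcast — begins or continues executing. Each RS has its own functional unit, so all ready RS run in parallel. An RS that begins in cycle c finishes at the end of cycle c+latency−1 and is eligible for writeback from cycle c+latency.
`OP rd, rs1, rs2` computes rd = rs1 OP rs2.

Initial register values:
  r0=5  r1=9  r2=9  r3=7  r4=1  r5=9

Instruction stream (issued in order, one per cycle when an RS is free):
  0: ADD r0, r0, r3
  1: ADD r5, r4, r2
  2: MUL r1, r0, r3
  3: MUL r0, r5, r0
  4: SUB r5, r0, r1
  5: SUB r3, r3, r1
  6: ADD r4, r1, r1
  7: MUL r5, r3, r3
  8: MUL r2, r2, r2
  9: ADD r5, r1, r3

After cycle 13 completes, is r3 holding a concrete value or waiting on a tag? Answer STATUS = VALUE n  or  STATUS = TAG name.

STATUS = VALUE -77

  c1: issue ADD r0<-Add1  regs: r0:Add1,r1:9,r2:9,r3:7,r4:1,r5:9
  c2: issue ADD r5<-Add2  regs: r0:Add1,r1:9,r2:9,r3:7,r4:1,r5:Add2
  c3: CDB Add1=12; issue MUL r1<-Mul1  regs: r0:12,r1:Mul1,r2:9,r3:7,r4:1,r5:Add2
  c4: CDB Add2=10; issue MUL r0<-Mul2  regs: r0:Mul2,r1:Mul1,r2:9,r3:7,r4:1,r5:10
  c5: issue SUB r5<-Add1  regs: r0:Mul2,r1:Mul1,r2:9,r3:7,r4:1,r5:Add1
  c6: issue SUB r3<-Add2  regs: r0:Mul2,r1:Mul1,r2:9,r3:Add2,r4:1,r5:Add1
  c7: CDB Mul1=84; stall  regs: r0:Mul2,r1:84,r2:9,r3:Add2,r4:1,r5:Add1
  c8: CDB Mul2=120; stall  regs: r0:120,r1:84,r2:9,r3:Add2,r4:1,r5:Add1
  c9: CDB Add2=-77; issue ADD r4<-Add2  regs: r0:120,r1:84,r2:9,r3:-77,r4:Add2,r5:Add1
  c10: CDB Add1=36; issue MUL r5<-Mul1  regs: r0:120,r1:84,r2:9,r3:-77,r4:Add2,r5:Mul1
  c11: CDB Add2=168; issue MUL r2<-Mul2  regs: r0:120,r1:84,r2:Mul2,r3:-77,r4:168,r5:Mul1
  c12: issue ADD r5<-Add1  regs: r0:120,r1:84,r2:Mul2,r3:-77,r4:168,r5:Add1
  c13: -  regs: r0:120,r1:84,r2:Mul2,r3:-77,r4:168,r5:Add1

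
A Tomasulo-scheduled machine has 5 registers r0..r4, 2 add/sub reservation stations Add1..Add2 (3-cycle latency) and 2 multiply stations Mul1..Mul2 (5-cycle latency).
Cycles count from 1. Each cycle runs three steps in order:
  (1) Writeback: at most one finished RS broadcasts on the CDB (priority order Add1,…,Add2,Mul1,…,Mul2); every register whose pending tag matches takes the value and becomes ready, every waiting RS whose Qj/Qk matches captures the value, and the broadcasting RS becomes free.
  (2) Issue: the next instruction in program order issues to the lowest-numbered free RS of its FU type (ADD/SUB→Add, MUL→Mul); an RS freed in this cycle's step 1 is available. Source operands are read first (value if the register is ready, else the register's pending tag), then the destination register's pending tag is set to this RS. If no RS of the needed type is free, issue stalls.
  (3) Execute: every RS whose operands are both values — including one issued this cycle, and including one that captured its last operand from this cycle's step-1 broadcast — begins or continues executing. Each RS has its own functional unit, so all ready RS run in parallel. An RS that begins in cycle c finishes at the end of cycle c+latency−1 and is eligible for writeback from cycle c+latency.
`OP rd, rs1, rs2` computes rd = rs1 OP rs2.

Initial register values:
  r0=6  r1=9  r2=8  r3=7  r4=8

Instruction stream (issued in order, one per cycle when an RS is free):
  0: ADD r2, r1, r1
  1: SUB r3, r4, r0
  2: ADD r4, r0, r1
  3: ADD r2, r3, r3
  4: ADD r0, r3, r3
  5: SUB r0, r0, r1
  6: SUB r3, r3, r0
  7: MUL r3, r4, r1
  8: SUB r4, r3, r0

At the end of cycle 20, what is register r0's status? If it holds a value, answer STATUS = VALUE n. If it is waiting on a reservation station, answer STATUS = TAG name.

  c1: issue ADD r2<-Add1  regs: r0:6,r1:9,r2:Add1,r3:7,r4:8
  c2: issue SUB r3<-Add2  regs: r0:6,r1:9,r2:Add1,r3:Add2,r4:8
  c3: stall  regs: r0:6,r1:9,r2:Add1,r3:Add2,r4:8
  c4: CDB Add1=18; issue ADD r4<-Add1  regs: r0:6,r1:9,r2:18,r3:Add2,r4:Add1
  c5: CDB Add2=2; issue ADD r2<-Add2  regs: r0:6,r1:9,r2:Add2,r3:2,r4:Add1
  c6: stall  regs: r0:6,r1:9,r2:Add2,r3:2,r4:Add1
  c7: CDB Add1=15; issue ADD r0<-Add1  regs: r0:Add1,r1:9,r2:Add2,r3:2,r4:15
  c8: CDB Add2=4; issue SUB r0<-Add2  regs: r0:Add2,r1:9,r2:4,r3:2,r4:15
  c9: stall  regs: r0:Add2,r1:9,r2:4,r3:2,r4:15
  c10: CDB Add1=4; issue SUB r3<-Add1  regs: r0:Add2,r1:9,r2:4,r3:Add1,r4:15
  c11: issue MUL r3<-Mul1  regs: r0:Add2,r1:9,r2:4,r3:Mul1,r4:15
  c12: stall  regs: r0:Add2,r1:9,r2:4,r3:Mul1,r4:15
  c13: CDB Add2=-5; issue SUB r4<-Add2  regs: r0:-5,r1:9,r2:4,r3:Mul1,r4:Add2
  c14: -  regs: r0:-5,r1:9,r2:4,r3:Mul1,r4:Add2
  c15: -  regs: r0:-5,r1:9,r2:4,r3:Mul1,r4:Add2
  c16: CDB Add1=7  regs: r0:-5,r1:9,r2:4,r3:Mul1,r4:Add2
  c17: CDB Mul1=135  regs: r0:-5,r1:9,r2:4,r3:135,r4:Add2
  c18: -  regs: r0:-5,r1:9,r2:4,r3:135,r4:Add2
  c19: -  regs: r0:-5,r1:9,r2:4,r3:135,r4:Add2
  c20: CDB Add2=140  regs: r0:-5,r1:9,r2:4,r3:135,r4:140

STATUS = VALUE -5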